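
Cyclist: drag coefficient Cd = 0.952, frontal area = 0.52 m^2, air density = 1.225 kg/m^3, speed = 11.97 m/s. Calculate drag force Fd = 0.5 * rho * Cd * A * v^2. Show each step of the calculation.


v^2 = 11.97^2 = 143.2809
Fd = 0.5 * 1.225 * 0.952 * 0.52 * 143.2809
= 43.444 N

43.444 N


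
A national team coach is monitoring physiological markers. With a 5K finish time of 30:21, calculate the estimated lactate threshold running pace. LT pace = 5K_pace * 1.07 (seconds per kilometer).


Race duration = 1821 s for 5 km
Average pace = 1821 / 5 = 364.2 s/km
LT pace = 364.2 * 1.07
= 389.69 s/km

389.69 s/km


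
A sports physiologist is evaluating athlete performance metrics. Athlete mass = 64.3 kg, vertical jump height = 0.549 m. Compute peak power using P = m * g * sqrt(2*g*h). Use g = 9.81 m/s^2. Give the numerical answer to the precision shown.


sqrt(2 * 9.81 * 0.549) = sqrt(10.77138) = 3.281978 m/s
P = 64.3 * 9.81 * 3.281978
= 2070.22 W

2070.22 W


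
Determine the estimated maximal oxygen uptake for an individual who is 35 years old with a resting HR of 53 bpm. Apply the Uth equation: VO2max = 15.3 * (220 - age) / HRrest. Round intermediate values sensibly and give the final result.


HRmax = 220 - 35 = 185
VO2max = 15.3 * (185 / 53)
= 15.3 * 3.4906
= 53.41 mL/kg/min

53.41 mL/kg/min


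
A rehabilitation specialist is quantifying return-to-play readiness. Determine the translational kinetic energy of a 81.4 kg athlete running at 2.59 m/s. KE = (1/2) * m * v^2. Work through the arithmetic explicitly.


KE = 0.5 * m * v^2
= 0.5 * 81.4 * 2.59^2
= 0.5 * 81.4 * 6.7081
= 273.02 J

273.02 J


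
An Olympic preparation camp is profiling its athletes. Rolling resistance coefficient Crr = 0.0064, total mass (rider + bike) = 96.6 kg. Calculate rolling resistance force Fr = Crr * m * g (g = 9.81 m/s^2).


Fr = Crr * m * g
= 0.0064 * 96.6 * 9.81
= 6.065 N

6.065 N


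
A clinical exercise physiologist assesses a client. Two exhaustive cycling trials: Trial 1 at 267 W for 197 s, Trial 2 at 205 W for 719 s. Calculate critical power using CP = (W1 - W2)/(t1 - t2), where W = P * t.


W1 = 267 * 197 = 52599 J
W2 = 205 * 719 = 147395 J
CP = (52599 - 147395) / (197 - 719)
= -94796 / -522
= 181.6 W

181.6 W


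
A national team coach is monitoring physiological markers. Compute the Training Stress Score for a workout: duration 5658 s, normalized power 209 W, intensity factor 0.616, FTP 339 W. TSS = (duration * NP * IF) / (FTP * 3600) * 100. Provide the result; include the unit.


Product = 5658 * 209 * 0.616 = 728433.552
Base = 339 * 3600 = 1220400
TSS = 728433.552 / 1220400 * 100 = 59.69

59.69 TSS


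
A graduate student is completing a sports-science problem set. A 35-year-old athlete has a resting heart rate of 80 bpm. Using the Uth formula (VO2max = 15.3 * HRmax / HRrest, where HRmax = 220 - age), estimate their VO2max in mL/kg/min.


HRmax = 220 - 35 = 185 bpm
Ratio = HRmax / HRrest = 185 / 80 = 2.3125
VO2max = 15.3 * 2.3125 = 35.38 mL/kg/min

35.38 mL/kg/min


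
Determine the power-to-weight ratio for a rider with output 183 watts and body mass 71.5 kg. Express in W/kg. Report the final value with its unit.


P/W = 183 / 71.5 = 2.559 W/kg

2.559 W/kg


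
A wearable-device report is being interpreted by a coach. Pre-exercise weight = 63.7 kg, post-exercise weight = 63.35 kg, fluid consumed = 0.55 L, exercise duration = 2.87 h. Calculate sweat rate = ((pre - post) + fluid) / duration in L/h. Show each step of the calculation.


Weight loss = 63.7 - 63.35 = 0.35 kg (approx L)
Total sweat = 0.35 + 0.55 = 0.9 L
Sweat rate = 0.9 / 2.87 = 0.314 L/h

0.314 L/h


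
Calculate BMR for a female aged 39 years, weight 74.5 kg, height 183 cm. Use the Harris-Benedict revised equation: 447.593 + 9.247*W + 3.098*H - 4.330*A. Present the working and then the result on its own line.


Substituting values:
W term = 9.247 * 74.5 = 688.9015
H term = 3.098 * 183 = 566.934
A term = 4.330 * 39 = 168.87
BMR = 1534.56 kcal/day

1534.56 kcal/day


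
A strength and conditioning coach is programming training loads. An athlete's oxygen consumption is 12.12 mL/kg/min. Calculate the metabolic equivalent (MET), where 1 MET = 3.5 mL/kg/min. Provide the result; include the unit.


MET = VO2 / 3.5
= 12.12 / 3.5
= 3.46 METs

3.46 METs


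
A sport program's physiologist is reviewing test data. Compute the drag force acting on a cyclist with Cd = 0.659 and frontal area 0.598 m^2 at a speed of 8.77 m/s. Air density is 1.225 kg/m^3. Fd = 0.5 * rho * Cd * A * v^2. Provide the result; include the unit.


Step 1: v^2 = 76.9129
Step 2: Fd = 0.5 * 1.225 * 0.659 * 0.598 * 76.9129
= 18.565 N

18.565 N


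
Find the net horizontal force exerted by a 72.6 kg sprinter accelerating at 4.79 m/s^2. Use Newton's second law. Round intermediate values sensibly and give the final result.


Newton's second law: F = m * a
F = 72.6 * 4.79 = 347.75 N

347.75 N


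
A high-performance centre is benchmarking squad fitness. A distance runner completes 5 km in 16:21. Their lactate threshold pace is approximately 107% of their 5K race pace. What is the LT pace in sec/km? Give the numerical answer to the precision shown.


Convert to seconds: 16 min 21 s = 981 s
Pace per km = 981 / 5 = 196.2 s/km
LT pace = 196.2 * 1.07 = 209.93 s/km

209.93 s/km


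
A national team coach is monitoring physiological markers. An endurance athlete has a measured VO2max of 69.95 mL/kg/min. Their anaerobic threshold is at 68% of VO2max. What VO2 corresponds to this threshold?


Anaerobic threshold VO2 = VO2max * 68%
= 69.95 * 0.68
= 47.57 mL/kg/min

47.57 mL/kg/min


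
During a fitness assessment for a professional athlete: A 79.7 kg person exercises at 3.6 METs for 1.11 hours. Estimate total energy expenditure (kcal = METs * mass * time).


Energy = METs * mass(kg) * time(h)
= 3.6 * 79.7 * 1.11
= 318.48 kcal

318.48 kcal


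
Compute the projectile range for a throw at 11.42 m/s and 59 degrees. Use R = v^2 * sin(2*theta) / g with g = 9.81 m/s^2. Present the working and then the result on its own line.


Two times the angle = 118 degrees
sin(118) = 0.882948
R = 130.4164 * 0.882948 / 9.81 = 11.738 m

11.738 m


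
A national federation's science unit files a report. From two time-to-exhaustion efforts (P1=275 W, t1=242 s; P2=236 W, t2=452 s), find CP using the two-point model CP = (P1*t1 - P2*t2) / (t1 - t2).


Work in trial 1 = 66550 J
Work in trial 2 = 106672 J
Delta work = -40122 J
Delta time = -210 s
CP = -40122 / -210 = 191.06 W

191.06 W


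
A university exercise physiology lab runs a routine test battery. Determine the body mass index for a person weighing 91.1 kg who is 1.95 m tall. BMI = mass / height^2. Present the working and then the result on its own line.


BMI = mass / height^2
= 91.1 / 1.95^2
= 91.1 / 3.8025
= 23.96 kg/m^2

23.96 kg/m^2


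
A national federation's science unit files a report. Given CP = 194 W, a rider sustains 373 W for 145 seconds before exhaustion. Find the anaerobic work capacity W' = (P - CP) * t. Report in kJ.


Excess power = 373 - 194 = 179 W
Work above CP = 179 * 145 = 25955 J
W' = 25.955 kJ

25.955 kJ


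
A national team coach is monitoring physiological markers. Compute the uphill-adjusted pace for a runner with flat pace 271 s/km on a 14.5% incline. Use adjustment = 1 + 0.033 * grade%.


Adjustment factor = 1 + 0.033 * 14.5 = 1.4785
Grade-adjusted pace = 271 * 1.4785 = 400.67 s/km

400.67 s/km


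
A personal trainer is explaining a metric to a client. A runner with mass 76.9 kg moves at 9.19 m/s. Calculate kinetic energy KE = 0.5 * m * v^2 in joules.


v^2 = 9.19^2 = 84.4561
KE = 0.5 * 76.9 * 84.4561
= 3247.34 J

3247.34 J


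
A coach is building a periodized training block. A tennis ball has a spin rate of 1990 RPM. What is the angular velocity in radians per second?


Convert RPM to rad/s: multiply by 2*pi and divide by 60
omega = 1990 * 2 * pi / 60
= 208.392 rad/s

208.392 rad/s


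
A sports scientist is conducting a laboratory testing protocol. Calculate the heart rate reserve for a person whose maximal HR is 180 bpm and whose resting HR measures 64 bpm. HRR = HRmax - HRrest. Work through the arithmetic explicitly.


HRmax = 180 bpm
HRrest = 64 bpm
HRR = 180 - 64 = 116 bpm

116 bpm


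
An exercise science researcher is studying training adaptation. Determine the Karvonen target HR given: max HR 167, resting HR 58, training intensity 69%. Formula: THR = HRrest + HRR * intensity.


HRR = HRmax - HRrest = 167 - 58 = 109
THR = 58 + 109 * 0.69
= 133.21 bpm

133.21 bpm


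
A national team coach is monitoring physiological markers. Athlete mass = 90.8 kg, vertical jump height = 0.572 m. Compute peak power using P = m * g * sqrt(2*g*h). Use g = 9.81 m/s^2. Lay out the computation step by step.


sqrt(2 * 9.81 * 0.572) = sqrt(11.22264) = 3.350021 m/s
P = 90.8 * 9.81 * 3.350021
= 2984.02 W

2984.02 W


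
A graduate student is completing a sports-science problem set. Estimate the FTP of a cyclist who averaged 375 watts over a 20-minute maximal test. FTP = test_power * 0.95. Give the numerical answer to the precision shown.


FTP = 375 * 0.95 = 356.25 W

356.25 W


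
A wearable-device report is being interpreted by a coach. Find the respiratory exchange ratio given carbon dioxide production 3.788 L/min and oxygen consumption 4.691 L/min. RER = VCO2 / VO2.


VCO2 = 3.788 L/min
VO2 = 4.691 L/min
RER = 3.788 / 4.691 = 0.8075

0.8075


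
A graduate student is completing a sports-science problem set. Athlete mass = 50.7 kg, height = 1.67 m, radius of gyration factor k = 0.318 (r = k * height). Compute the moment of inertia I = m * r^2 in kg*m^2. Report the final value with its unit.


r = k * height = 0.318 * 1.67 = 0.53106 m
r^2 = 0.53106^2 = 0.282025
I = 50.7 * 0.282025 = 14.299 kg*m^2

14.299 kg*m^2


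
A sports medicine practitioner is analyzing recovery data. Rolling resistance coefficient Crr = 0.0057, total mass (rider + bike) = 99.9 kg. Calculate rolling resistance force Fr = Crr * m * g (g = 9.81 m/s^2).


Fr = Crr * m * g
= 0.0057 * 99.9 * 9.81
= 5.586 N

5.586 N


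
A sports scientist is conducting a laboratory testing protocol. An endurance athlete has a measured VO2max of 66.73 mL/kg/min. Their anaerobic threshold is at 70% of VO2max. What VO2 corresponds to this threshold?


Anaerobic threshold VO2 = VO2max * 70%
= 66.73 * 0.7
= 46.71 mL/kg/min

46.71 mL/kg/min


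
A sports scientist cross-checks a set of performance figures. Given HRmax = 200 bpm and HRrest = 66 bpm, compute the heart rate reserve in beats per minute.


Heart rate reserve = maximum HR minus resting HR
HRR = 200 - 66 = 134 bpm

134 bpm


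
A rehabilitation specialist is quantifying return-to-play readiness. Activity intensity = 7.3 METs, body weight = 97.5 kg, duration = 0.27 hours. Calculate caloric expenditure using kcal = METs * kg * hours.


kcal = 7.3 * 97.5 * 0.27
= 711.75 * 0.27
= 192.17 kcal

192.17 kcal


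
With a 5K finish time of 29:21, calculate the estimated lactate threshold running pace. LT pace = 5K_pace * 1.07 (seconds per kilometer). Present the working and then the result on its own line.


Race duration = 1761 s for 5 km
Average pace = 1761 / 5 = 352.2 s/km
LT pace = 352.2 * 1.07
= 376.85 s/km

376.85 s/km


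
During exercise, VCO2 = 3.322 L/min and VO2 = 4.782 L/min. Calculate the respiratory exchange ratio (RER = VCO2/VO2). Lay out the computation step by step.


RER = VCO2 / VO2
= 3.322 / 4.782
= 0.6947

0.6947


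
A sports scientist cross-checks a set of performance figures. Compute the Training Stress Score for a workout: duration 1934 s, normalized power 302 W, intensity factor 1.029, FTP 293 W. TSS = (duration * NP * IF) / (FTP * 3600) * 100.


Product = 1934 * 302 * 1.029 = 601005.972
Base = 293 * 3600 = 1054800
TSS = 601005.972 / 1054800 * 100 = 56.98

56.98 TSS


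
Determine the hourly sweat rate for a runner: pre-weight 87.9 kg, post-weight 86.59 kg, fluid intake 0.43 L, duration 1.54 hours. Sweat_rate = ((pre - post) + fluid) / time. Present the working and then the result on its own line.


Mass lost = 87.9 - 86.59 = 1.31 kg
Add fluid consumed: 1.31 + 0.43 = 1.74 L total sweat
Sweat rate = 1.74 / 1.54 = 1.13 L/h

1.13 L/h


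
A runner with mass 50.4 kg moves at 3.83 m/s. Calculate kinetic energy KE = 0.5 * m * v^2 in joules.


v^2 = 3.83^2 = 14.6689
KE = 0.5 * 50.4 * 14.6689
= 369.66 J

369.66 J


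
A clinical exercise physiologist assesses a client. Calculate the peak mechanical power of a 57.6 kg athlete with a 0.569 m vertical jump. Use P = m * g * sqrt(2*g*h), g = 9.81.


First, sqrt(2gh) = sqrt(2 * 9.81 * 0.569)
= sqrt(11.16378) = 3.341224 m/s
Power = 57.6 * 9.81 * 3.341224 = 1887.98 W

1887.98 W


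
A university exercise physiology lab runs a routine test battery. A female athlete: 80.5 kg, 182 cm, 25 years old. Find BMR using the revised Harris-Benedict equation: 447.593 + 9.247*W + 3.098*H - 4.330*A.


Intercept = 447.593
Weight contribution = 9.247 * 80.5 = 744.3835
Height contribution = 3.098 * 182 = 563.836
Age contribution = 4.33 * 25 = 108.25
BMR = 447.593 + 744.3835 + 563.836 - 108.25
= 1647.56 kcal/day

1647.56 kcal/day


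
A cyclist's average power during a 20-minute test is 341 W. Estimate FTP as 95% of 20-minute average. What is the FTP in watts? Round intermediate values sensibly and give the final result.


FTP = 20-min power * 0.95
= 341 * 0.95
= 323.95 W

323.95 W


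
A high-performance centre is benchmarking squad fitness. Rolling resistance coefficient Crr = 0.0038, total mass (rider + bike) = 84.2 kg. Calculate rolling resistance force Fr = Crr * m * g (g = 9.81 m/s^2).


Fr = Crr * m * g
= 0.0038 * 84.2 * 9.81
= 3.139 N

3.139 N


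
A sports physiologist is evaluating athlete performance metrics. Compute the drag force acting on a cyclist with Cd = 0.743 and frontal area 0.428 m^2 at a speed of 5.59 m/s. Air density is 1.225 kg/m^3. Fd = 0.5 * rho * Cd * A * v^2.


Step 1: v^2 = 31.2481
Step 2: Fd = 0.5 * 1.225 * 0.743 * 0.428 * 31.2481
= 6.086 N

6.086 N


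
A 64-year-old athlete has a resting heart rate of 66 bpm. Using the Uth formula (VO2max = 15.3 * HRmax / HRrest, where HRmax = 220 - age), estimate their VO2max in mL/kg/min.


HRmax = 220 - 64 = 156 bpm
Ratio = HRmax / HRrest = 156 / 66 = 2.3636
VO2max = 15.3 * 2.3636 = 36.16 mL/kg/min

36.16 mL/kg/min


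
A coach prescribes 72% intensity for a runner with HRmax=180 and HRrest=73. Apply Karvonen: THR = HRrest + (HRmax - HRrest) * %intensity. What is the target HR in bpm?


Heart rate reserve = 180 - 73 = 107
Intensity fraction = 72 / 100 = 0.72
THR = 73 + 107 * 0.72 = 150.04 bpm

150.04 bpm


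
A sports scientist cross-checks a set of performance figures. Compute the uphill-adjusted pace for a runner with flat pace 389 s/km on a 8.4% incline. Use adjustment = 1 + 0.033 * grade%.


Adjustment factor = 1 + 0.033 * 8.4 = 1.2772
Grade-adjusted pace = 389 * 1.2772 = 496.83 s/km

496.83 s/km


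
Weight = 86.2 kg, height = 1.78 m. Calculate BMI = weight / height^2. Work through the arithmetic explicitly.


height^2 = 1.78^2 = 3.1684
BMI = 86.2 / 3.1684 = 27.21 kg/m^2

27.21 kg/m^2


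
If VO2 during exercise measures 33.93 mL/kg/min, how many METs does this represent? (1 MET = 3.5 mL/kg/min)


METs = VO2 / 3.5 = 33.93 / 3.5 = 9.69

9.69 METs


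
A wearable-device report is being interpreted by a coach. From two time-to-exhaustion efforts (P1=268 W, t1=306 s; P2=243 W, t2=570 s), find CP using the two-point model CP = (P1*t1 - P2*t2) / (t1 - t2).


Work in trial 1 = 82008 J
Work in trial 2 = 138510 J
Delta work = -56502 J
Delta time = -264 s
CP = -56502 / -264 = 214.02 W

214.02 W


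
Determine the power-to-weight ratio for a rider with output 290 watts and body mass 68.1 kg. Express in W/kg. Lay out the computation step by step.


P/W = 290 / 68.1 = 4.258 W/kg

4.258 W/kg


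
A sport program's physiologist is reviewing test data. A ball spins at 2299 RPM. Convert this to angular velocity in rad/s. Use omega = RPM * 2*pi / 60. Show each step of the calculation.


omega = 2299 * 2 * pi / 60
= 2299 * 6.28318531 / 60
= 14445.043 / 60
= 240.751 rad/s

240.751 rad/s


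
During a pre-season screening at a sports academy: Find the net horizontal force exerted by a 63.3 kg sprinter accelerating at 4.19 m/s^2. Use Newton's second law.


Newton's second law: F = m * a
F = 63.3 * 4.19 = 265.23 N

265.23 N


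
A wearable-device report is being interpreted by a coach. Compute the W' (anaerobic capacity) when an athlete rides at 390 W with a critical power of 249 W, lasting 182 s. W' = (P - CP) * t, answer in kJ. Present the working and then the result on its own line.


Above-CP power = 141 W
Duration = 182 s
W' = 141 * 182 = 25662 J
Convert: 25662 / 1000 = 25.662 kJ

25.662 kJ


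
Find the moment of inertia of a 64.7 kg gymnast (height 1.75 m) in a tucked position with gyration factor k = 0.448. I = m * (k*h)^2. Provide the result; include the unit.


Radius of gyration = 0.448 * 1.75 = 0.784 m
I = 64.7 * 0.784^2
= 64.7 * 0.614656
= 39.768 kg*m^2

39.768 kg*m^2


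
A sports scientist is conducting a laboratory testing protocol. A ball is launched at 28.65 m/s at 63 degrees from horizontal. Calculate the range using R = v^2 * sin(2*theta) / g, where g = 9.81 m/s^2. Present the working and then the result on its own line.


sin(2 * 63) = sin(126) = 0.809017
v^2 = 28.65^2 = 820.8225
R = 820.8225 * 0.809017 / 9.81
= 67.692 m

67.692 m


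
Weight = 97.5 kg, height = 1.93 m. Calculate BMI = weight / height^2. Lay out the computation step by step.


height^2 = 1.93^2 = 3.7249
BMI = 97.5 / 3.7249 = 26.18 kg/m^2

26.18 kg/m^2


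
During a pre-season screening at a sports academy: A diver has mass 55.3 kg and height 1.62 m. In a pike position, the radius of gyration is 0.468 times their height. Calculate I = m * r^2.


r = 0.468 * 1.62 = 0.75816 m
I = m * r^2 = 55.3 * 0.574807 = 31.787 kg*m^2

31.787 kg*m^2


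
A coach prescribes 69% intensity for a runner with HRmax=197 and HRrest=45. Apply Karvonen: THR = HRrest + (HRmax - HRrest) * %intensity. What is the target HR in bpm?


Heart rate reserve = 197 - 45 = 152
Intensity fraction = 69 / 100 = 0.69
THR = 45 + 152 * 0.69 = 149.88 bpm

149.88 bpm


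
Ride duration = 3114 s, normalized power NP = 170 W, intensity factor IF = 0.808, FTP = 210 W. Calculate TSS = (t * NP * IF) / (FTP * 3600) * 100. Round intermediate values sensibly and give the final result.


Numerator = 3114 * 170 * 0.808 = 427739.04
Denominator = 210 * 3600 = 756000
TSS = 427739.04 / 756000 * 100
= 56.58

56.58 TSS


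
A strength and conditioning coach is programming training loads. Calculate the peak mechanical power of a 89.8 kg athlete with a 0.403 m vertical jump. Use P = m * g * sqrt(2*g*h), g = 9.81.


First, sqrt(2gh) = sqrt(2 * 9.81 * 0.403)
= sqrt(7.90686) = 2.811914 m/s
Power = 89.8 * 9.81 * 2.811914 = 2477.12 W

2477.12 W


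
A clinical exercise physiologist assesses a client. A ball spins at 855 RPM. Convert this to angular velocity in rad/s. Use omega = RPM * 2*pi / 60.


omega = 855 * 2 * pi / 60
= 855 * 6.28318531 / 60
= 5372.123 / 60
= 89.535 rad/s

89.535 rad/s


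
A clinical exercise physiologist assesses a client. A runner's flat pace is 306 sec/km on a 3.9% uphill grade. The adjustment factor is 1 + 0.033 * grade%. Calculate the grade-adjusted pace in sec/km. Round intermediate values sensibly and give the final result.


Factor = 1 + 0.033 * 3.9 = 1.1287
Adjusted pace = 306 * 1.1287
= 345.38 sec/km

345.38 s/km


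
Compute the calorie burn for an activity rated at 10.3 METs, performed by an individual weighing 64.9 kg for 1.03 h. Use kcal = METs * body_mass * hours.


Product of METs and mass = 10.3 * 64.9 = 668.47
Total kcal = 668.47 * 1.03 = 688.52 kcal

688.52 kcal


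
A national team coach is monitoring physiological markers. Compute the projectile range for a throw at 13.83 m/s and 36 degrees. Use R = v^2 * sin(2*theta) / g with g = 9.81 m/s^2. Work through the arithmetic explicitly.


Two times the angle = 72 degrees
sin(72) = 0.951057
R = 191.2689 * 0.951057 / 9.81 = 18.543 m

18.543 m


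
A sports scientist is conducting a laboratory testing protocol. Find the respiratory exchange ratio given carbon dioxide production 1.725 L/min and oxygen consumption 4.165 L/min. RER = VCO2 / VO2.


VCO2 = 1.725 L/min
VO2 = 4.165 L/min
RER = 1.725 / 4.165 = 0.4142

0.4142


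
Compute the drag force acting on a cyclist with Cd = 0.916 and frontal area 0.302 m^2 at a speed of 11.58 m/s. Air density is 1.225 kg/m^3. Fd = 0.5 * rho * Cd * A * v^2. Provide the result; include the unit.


Step 1: v^2 = 134.0964
Step 2: Fd = 0.5 * 1.225 * 0.916 * 0.302 * 134.0964
= 22.721 N

22.721 N


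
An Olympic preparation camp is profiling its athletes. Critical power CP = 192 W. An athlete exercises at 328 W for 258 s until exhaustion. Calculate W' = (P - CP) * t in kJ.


P - CP = 328 - 192 = 136 W
W' = 136 * 258 = 35088 J
= 35088 / 1000 = 35.088 kJ

35.088 kJ


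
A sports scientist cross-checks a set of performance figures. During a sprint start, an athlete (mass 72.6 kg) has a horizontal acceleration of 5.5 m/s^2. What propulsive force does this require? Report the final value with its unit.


Propulsive force = mass * acceleration
= 72.6 kg * 5.5 m/s^2
= 399.3 N

399.3 N


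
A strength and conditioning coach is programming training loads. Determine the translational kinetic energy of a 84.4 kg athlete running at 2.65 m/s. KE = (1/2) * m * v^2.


KE = 0.5 * m * v^2
= 0.5 * 84.4 * 2.65^2
= 0.5 * 84.4 * 7.0225
= 296.35 J

296.35 J


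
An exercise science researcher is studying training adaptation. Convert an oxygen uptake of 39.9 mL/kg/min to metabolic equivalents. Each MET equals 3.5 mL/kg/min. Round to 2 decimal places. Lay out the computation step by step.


One MET = 3.5 mL/kg/min
Number of METs = 39.9 / 3.5
= 11.4 METs

11.4 METs


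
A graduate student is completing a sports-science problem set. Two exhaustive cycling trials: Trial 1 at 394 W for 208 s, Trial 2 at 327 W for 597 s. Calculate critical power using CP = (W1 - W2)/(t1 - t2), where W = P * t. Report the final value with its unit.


W1 = 394 * 208 = 81952 J
W2 = 327 * 597 = 195219 J
CP = (81952 - 195219) / (208 - 597)
= -113267 / -389
= 291.17 W

291.17 W


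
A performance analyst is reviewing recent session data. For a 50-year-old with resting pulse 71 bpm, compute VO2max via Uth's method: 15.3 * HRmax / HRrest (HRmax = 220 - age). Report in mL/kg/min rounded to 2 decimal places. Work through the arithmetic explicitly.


Step 1: HRmax = 220 - 50 = 170 bpm
Step 2: Ratio = 170 / 71 = 2.3944
Step 3: VO2max = 15.3 * 2.3944 = 36.63 mL/kg/min

36.63 mL/kg/min


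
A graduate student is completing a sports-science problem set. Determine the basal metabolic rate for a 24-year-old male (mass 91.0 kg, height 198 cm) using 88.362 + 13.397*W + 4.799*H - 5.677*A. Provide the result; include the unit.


BMR = 88.362 + 13.397*91.0 + 4.799*198 - 5.677*24
= 2121.44 kcal/day

2121.44 kcal/day


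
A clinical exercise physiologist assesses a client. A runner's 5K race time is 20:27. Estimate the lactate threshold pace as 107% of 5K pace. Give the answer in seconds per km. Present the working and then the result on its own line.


Total race time = 20*60 + 27 = 1227 seconds
5K pace = 1227 / 5 = 245.4 sec/km
LT pace = 245.4 * 1.07 = 262.58 sec/km

262.58 s/km


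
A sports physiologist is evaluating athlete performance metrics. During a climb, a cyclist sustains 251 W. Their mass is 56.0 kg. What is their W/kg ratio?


Power-to-weight = 251 W / 56.0 kg
= 4.482 W/kg

4.482 W/kg


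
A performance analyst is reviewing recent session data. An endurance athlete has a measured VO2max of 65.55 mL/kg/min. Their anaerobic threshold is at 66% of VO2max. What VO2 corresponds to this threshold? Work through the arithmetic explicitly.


Anaerobic threshold VO2 = VO2max * 66%
= 65.55 * 0.66
= 43.26 mL/kg/min

43.26 mL/kg/min


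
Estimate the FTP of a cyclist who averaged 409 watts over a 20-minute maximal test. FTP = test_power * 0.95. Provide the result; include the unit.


FTP = 409 * 0.95 = 388.55 W

388.55 W


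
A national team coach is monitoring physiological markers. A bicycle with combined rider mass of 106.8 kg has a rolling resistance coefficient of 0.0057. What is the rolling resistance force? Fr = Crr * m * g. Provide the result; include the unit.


Fr = 0.0057 * 106.8 * 9.81
= 0.60876 * 9.81
= 5.972 N

5.972 N


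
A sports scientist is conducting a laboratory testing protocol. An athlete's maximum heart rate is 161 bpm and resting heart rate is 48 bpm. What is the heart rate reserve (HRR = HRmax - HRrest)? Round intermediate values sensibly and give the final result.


HRR = HRmax - HRrest
= 161 - 48
= 113 bpm

113 bpm


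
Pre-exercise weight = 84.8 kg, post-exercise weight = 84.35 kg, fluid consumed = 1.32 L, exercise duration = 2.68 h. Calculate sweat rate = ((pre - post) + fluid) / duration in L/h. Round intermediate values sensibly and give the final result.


Weight loss = 84.8 - 84.35 = 0.45 kg (approx L)
Total sweat = 0.45 + 1.32 = 1.77 L
Sweat rate = 1.77 / 2.68 = 0.66 L/h

0.66 L/h


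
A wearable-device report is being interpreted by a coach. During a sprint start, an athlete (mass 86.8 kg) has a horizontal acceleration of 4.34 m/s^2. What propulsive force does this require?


Propulsive force = mass * acceleration
= 86.8 kg * 4.34 m/s^2
= 376.71 N

376.71 N


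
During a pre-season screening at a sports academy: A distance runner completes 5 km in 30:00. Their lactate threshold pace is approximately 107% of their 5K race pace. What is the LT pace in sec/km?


Convert to seconds: 30 min 0 s = 1800 s
Pace per km = 1800 / 5 = 360.0 s/km
LT pace = 360.0 * 1.07 = 385.2 s/km

385.2 s/km


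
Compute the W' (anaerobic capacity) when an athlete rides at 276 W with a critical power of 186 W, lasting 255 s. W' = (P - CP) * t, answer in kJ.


Above-CP power = 90 W
Duration = 255 s
W' = 90 * 255 = 22950 J
Convert: 22950 / 1000 = 22.95 kJ

22.95 kJ


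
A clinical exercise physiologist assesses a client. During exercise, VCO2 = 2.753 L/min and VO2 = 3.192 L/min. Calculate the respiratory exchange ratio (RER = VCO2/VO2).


RER = VCO2 / VO2
= 2.753 / 3.192
= 0.8625

0.8625


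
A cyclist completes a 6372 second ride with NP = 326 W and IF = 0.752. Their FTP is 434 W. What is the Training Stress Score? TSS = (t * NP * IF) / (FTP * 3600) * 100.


t * NP * IF = 6372 * 326 * 0.752 = 1562108.544
FTP * 3600 = 1562400
TSS = (1562108.544 / 1562400) * 100 = 99.98

99.98 TSS


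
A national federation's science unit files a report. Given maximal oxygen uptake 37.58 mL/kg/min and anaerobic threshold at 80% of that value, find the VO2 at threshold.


Percentage as decimal = 0.8
VO2 at AT = 37.58 * 0.8 = 30.06 mL/kg/min

30.06 mL/kg/min


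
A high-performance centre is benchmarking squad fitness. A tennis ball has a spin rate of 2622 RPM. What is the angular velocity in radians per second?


Convert RPM to rad/s: multiply by 2*pi and divide by 60
omega = 2622 * 2 * pi / 60
= 274.575 rad/s

274.575 rad/s


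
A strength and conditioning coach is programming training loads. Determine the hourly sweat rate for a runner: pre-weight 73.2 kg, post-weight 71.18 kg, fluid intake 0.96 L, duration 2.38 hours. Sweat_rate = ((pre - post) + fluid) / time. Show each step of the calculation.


Mass lost = 73.2 - 71.18 = 2.02 kg
Add fluid consumed: 2.02 + 0.96 = 2.98 L total sweat
Sweat rate = 2.98 / 2.38 = 1.252 L/h

1.252 L/h


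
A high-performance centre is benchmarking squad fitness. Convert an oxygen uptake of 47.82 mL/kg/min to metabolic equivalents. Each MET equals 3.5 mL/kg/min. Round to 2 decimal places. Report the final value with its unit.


One MET = 3.5 mL/kg/min
Number of METs = 47.82 / 3.5
= 13.66 METs

13.66 METs


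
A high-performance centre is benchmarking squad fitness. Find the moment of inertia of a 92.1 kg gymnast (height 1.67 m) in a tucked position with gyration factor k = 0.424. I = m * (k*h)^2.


Radius of gyration = 0.424 * 1.67 = 0.70808 m
I = 92.1 * 0.70808^2
= 92.1 * 0.501377
= 46.177 kg*m^2

46.177 kg*m^2


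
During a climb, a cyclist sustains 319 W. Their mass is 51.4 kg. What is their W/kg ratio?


Power-to-weight = 319 W / 51.4 kg
= 6.206 W/kg

6.206 W/kg


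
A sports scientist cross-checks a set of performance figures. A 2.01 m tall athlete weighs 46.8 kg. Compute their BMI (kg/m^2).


height^2 = 4.0401 m^2
BMI = 46.8 / 4.0401 = 11.58 kg/m^2

11.58 kg/m^2


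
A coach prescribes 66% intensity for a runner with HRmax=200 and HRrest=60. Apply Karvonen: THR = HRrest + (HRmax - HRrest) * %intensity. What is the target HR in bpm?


Heart rate reserve = 200 - 60 = 140
Intensity fraction = 66 / 100 = 0.66
THR = 60 + 140 * 0.66 = 152.4 bpm

152.4 bpm


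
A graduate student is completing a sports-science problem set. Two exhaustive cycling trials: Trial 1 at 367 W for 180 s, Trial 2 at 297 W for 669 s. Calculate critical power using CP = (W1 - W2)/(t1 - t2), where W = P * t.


W1 = 367 * 180 = 66060 J
W2 = 297 * 669 = 198693 J
CP = (66060 - 198693) / (180 - 669)
= -132633 / -489
= 271.23 W

271.23 W


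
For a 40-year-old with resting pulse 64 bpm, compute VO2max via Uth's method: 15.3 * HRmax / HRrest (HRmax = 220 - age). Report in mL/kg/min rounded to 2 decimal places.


Step 1: HRmax = 220 - 40 = 180 bpm
Step 2: Ratio = 180 / 64 = 2.8125
Step 3: VO2max = 15.3 * 2.8125 = 43.03 mL/kg/min

43.03 mL/kg/min


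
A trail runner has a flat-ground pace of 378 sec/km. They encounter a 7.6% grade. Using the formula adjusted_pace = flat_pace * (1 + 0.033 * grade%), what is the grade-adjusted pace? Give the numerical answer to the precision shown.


Grade factor = 1 + 0.033 * 7.6 = 1.2508
Adjusted = 378 * 1.2508 = 472.8 sec/km

472.8 s/km


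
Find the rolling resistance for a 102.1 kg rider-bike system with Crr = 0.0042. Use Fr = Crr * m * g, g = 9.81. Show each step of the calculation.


m * g = 102.1 * 9.81 = 1001.601 N
Fr = 0.0042 * 1001.601 = 4.207 N

4.207 N


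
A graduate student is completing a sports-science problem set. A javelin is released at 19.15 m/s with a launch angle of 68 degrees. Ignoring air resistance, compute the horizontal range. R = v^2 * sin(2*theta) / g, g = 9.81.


Launch speed squared = 366.7225
sin(2 * 68 deg) = 0.694658
Range = 366.7225 * 0.694658 / 9.81
= 25.968 m

25.968 m


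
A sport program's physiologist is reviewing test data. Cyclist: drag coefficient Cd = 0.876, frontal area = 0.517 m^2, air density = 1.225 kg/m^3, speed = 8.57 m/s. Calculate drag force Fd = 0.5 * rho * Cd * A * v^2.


v^2 = 8.57^2 = 73.4449
Fd = 0.5 * 1.225 * 0.876 * 0.517 * 73.4449
= 20.373 N

20.373 N


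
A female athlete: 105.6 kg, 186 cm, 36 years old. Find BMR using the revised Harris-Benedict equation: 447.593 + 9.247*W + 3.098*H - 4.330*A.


Intercept = 447.593
Weight contribution = 9.247 * 105.6 = 976.4832
Height contribution = 3.098 * 186 = 576.228
Age contribution = 4.33 * 36 = 155.88
BMR = 447.593 + 976.4832 + 576.228 - 155.88
= 1844.42 kcal/day

1844.42 kcal/day


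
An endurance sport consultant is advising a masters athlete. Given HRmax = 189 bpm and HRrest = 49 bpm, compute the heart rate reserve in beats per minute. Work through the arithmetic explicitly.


Heart rate reserve = maximum HR minus resting HR
HRR = 189 - 49 = 140 bpm

140 bpm


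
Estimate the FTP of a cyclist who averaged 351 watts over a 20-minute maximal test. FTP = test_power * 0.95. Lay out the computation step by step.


FTP = 351 * 0.95 = 333.45 W

333.45 W


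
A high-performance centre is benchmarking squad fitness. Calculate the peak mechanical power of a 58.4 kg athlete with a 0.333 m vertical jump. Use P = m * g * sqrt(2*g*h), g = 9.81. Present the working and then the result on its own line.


First, sqrt(2gh) = sqrt(2 * 9.81 * 0.333)
= sqrt(6.53346) = 2.556063 m/s
Power = 58.4 * 9.81 * 2.556063 = 1464.38 W

1464.38 W


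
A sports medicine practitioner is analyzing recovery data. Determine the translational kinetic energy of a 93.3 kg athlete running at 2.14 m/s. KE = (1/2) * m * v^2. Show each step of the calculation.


KE = 0.5 * m * v^2
= 0.5 * 93.3 * 2.14^2
= 0.5 * 93.3 * 4.5796
= 213.64 J

213.64 J


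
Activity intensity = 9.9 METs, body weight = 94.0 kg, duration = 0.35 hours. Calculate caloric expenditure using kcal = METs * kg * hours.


kcal = 9.9 * 94.0 * 0.35
= 930.6 * 0.35
= 325.71 kcal

325.71 kcal


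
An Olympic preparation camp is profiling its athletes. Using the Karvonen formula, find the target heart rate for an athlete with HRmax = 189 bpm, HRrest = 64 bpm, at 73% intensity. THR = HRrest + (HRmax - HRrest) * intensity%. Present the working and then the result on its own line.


HRR = 189 - 64 = 125
THR = 64 + 125 * 0.73
= 64 + 91.25
= 155.25 bpm

155.25 bpm


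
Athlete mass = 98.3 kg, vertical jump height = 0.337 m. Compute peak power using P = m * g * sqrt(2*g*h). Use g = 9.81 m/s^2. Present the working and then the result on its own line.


sqrt(2 * 9.81 * 0.337) = sqrt(6.61194) = 2.571369 m/s
P = 98.3 * 9.81 * 2.571369
= 2479.63 W

2479.63 W


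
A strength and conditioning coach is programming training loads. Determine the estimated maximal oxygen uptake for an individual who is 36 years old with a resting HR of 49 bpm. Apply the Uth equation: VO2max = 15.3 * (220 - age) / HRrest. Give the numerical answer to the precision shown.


HRmax = 220 - 36 = 184
VO2max = 15.3 * (184 / 49)
= 15.3 * 3.7551
= 57.45 mL/kg/min

57.45 mL/kg/min


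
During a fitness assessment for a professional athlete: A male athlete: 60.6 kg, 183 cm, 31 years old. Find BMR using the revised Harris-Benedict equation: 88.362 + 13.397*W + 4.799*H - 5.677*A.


Intercept = 88.362
Weight contribution = 13.397 * 60.6 = 811.8582
Height contribution = 4.799 * 183 = 878.217
Age contribution = 5.677 * 31 = 175.987
BMR = 88.362 + 811.8582 + 878.217 - 175.987
= 1602.45 kcal/day

1602.45 kcal/day


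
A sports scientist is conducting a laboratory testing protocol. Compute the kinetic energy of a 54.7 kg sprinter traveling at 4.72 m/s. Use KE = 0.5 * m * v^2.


Velocity squared = 22.2784
KE = 0.5 * 54.7 * 22.2784 = 609.31 J

609.31 J


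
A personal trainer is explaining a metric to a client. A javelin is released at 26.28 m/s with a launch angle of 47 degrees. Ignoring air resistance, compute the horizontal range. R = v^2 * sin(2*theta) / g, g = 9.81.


Launch speed squared = 690.6384
sin(2 * 47 deg) = 0.997564
Range = 690.6384 * 0.997564 / 9.81
= 70.23 m

70.23 m


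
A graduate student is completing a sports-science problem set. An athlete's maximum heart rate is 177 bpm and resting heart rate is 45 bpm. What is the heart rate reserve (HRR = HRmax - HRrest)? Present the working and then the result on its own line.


HRR = HRmax - HRrest
= 177 - 45
= 132 bpm

132 bpm


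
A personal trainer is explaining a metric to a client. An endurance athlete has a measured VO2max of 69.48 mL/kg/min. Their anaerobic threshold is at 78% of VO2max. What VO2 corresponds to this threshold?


Anaerobic threshold VO2 = VO2max * 78%
= 69.48 * 0.78
= 54.19 mL/kg/min

54.19 mL/kg/min


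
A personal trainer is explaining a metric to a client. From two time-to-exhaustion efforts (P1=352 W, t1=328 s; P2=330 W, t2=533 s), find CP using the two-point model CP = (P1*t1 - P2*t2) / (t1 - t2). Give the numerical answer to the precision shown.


Work in trial 1 = 115456 J
Work in trial 2 = 175890 J
Delta work = -60434 J
Delta time = -205 s
CP = -60434 / -205 = 294.8 W

294.8 W


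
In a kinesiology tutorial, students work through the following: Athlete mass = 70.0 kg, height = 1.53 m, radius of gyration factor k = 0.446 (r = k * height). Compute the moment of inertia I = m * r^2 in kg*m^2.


r = k * height = 0.446 * 1.53 = 0.68238 m
r^2 = 0.68238^2 = 0.465642
I = 70.0 * 0.465642 = 32.595 kg*m^2

32.595 kg*m^2


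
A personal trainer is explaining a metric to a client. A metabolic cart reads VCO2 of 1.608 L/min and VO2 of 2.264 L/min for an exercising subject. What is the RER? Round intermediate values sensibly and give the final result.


RER = VCO2 / VO2 = 1.608 / 2.264 = 0.7102

0.7102


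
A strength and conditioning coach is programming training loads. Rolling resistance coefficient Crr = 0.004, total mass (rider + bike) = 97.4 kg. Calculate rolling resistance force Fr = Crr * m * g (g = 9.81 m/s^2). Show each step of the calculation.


Fr = Crr * m * g
= 0.004 * 97.4 * 9.81
= 3.822 N

3.822 N


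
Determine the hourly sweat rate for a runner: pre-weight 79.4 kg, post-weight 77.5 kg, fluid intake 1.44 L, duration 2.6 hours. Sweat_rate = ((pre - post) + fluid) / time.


Mass lost = 79.4 - 77.5 = 1.9 kg
Add fluid consumed: 1.9 + 1.44 = 3.34 L total sweat
Sweat rate = 3.34 / 2.6 = 1.285 L/h

1.285 L/h


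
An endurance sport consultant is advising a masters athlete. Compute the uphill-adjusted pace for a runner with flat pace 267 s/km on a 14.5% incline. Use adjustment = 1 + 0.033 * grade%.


Adjustment factor = 1 + 0.033 * 14.5 = 1.4785
Grade-adjusted pace = 267 * 1.4785 = 394.76 s/km

394.76 s/km


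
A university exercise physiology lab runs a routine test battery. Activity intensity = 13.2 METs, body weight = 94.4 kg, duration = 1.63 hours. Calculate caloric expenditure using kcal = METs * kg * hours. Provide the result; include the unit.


kcal = 13.2 * 94.4 * 1.63
= 1246.08 * 1.63
= 2031.11 kcal

2031.11 kcal


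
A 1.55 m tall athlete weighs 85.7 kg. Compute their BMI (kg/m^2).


height^2 = 2.4025 m^2
BMI = 85.7 / 2.4025 = 35.67 kg/m^2

35.67 kg/m^2


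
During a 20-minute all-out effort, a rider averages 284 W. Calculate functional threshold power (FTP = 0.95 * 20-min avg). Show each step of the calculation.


FTP = 0.95 * 284
= 269.8 W

269.8 W


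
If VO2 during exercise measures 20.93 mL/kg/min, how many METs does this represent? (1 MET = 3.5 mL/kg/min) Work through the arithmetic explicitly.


METs = VO2 / 3.5 = 20.93 / 3.5 = 5.98

5.98 METs


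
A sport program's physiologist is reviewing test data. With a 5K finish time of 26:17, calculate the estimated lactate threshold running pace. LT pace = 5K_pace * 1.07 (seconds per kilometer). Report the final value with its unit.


Race duration = 1577 s for 5 km
Average pace = 1577 / 5 = 315.4 s/km
LT pace = 315.4 * 1.07
= 337.48 s/km

337.48 s/km


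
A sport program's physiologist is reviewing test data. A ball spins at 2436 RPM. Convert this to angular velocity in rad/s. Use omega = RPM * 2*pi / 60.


omega = 2436 * 2 * pi / 60
= 2436 * 6.28318531 / 60
= 15305.839 / 60
= 255.097 rad/s

255.097 rad/s


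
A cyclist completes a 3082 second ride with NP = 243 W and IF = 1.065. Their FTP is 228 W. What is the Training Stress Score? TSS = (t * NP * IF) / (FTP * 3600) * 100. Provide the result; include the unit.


t * NP * IF = 3082 * 243 * 1.065 = 797606.19
FTP * 3600 = 820800
TSS = (797606.19 / 820800) * 100 = 97.17

97.17 TSS


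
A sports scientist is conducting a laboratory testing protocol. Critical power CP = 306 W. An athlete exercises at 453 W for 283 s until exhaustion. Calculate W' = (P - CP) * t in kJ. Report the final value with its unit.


P - CP = 453 - 306 = 147 W
W' = 147 * 283 = 41601 J
= 41601 / 1000 = 41.601 kJ

41.601 kJ


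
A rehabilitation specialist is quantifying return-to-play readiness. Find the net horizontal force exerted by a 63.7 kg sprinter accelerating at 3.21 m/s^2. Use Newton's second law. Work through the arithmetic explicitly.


Newton's second law: F = m * a
F = 63.7 * 3.21 = 204.48 N

204.48 N
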